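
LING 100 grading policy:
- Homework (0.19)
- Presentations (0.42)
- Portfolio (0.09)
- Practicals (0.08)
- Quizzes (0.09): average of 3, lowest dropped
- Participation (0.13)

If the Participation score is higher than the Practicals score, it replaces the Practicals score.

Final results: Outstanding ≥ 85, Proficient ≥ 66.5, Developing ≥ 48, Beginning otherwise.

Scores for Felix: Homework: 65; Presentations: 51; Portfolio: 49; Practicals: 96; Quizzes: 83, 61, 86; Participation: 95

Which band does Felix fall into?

Quizzes: drop 61 → average of remaining 2 = 169/2 = 84.5
Participation (95) ≤ Practicals (96), so Practicals stays at 96.
Weighted total:
  Homework 65 × 0.19 = 12.35
  Presentations 51 × 0.42 = 21.42
  Portfolio 49 × 0.09 = 4.41
  Practicals 96 × 0.08 = 7.68
  Quizzes 84.5 × 0.09 = 7.605
  Participation 95 × 0.13 = 12.35
Sum = 65.815
65.815 is ≥ 48 and < 66.5 → Developing

Developing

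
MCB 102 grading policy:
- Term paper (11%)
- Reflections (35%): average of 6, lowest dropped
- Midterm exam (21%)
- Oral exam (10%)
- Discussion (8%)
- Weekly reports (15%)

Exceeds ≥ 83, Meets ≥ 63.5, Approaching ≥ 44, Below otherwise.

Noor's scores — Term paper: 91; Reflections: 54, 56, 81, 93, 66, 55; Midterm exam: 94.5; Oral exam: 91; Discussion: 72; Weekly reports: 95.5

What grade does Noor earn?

Exceeds

Reflections: drop 54 → average of remaining 5 = 351/5 = 70.2
Weighted total:
  Term paper 91 × 0.11 = 10.01
  Reflections 70.2 × 0.35 = 24.57
  Midterm exam 94.5 × 0.21 = 19.845
  Oral exam 91 × 0.1 = 9.1
  Discussion 72 × 0.08 = 5.76
  Weekly reports 95.5 × 0.15 = 14.325
Sum = 83.61
83.61 ≥ 83 → Exceeds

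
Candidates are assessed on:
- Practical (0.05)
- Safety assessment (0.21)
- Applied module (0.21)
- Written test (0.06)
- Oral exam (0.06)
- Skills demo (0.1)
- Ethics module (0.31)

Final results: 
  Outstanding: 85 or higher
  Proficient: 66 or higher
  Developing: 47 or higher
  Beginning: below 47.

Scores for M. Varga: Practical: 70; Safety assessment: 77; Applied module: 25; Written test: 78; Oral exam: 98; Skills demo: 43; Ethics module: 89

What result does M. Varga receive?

Weighted total:
  Practical 70 × 0.05 = 3.5
  Safety assessment 77 × 0.21 = 16.17
  Applied module 25 × 0.21 = 5.25
  Written test 78 × 0.06 = 4.68
  Oral exam 98 × 0.06 = 5.88
  Skills demo 43 × 0.1 = 4.3
  Ethics module 89 × 0.31 = 27.59
Sum = 67.37
67.37 is ≥ 66 and < 85 → Proficient

Proficient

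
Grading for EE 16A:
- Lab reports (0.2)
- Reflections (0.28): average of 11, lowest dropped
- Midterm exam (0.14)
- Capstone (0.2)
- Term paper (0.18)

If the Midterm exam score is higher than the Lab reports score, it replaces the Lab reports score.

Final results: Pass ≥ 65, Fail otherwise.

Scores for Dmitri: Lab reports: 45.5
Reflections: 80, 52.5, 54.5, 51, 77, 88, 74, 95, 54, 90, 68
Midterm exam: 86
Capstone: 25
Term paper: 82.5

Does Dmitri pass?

Pass

Reflections: drop 51 → average of remaining 10 = 733/10 = 73.3
Midterm exam (86) > Lab reports (45.5), so Lab reports counts as 86.
Weighted total:
  Lab reports 86 × 0.2 = 17.2
  Reflections 73.3 × 0.28 = 20.524
  Midterm exam 86 × 0.14 = 12.04
  Capstone 25 × 0.2 = 5
  Term paper 82.5 × 0.18 = 14.85
Sum = 69.614
69.614 ≥ 65 → Pass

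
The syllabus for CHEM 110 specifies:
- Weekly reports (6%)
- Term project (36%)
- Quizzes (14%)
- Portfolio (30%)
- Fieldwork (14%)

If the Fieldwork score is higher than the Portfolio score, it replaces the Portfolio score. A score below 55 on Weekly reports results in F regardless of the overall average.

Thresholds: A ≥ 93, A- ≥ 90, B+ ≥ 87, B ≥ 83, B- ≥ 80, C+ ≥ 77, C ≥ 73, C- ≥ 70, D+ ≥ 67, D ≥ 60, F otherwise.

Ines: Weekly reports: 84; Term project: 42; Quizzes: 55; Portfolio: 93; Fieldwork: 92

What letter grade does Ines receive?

D+

Fieldwork (92) ≤ Portfolio (93), so Portfolio stays at 93.
Weekly reports score 84 ≥ 55: minimum met.
Weighted total:
  Weekly reports 84 × 0.06 = 5.04
  Term project 42 × 0.36 = 15.12
  Quizzes 55 × 0.14 = 7.7
  Portfolio 93 × 0.3 = 27.9
  Fieldwork 92 × 0.14 = 12.88
Sum = 68.64
68.64 is ≥ 67 and < 70 → D+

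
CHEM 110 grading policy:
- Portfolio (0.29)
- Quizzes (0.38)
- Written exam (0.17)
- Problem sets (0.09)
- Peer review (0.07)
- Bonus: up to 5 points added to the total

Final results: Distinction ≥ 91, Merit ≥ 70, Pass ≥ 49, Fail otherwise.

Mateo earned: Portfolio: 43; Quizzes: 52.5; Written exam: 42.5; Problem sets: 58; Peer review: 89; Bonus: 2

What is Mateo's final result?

Weighted total:
  Portfolio 43 × 0.29 = 12.47
  Quizzes 52.5 × 0.38 = 19.95
  Written exam 42.5 × 0.17 = 7.225
  Problem sets 58 × 0.09 = 5.22
  Peer review 89 × 0.07 = 6.23
Sum = 51.095
Bonus: 51.095 + 2 = 53.095
53.095 is ≥ 49 and < 70 → Pass

Pass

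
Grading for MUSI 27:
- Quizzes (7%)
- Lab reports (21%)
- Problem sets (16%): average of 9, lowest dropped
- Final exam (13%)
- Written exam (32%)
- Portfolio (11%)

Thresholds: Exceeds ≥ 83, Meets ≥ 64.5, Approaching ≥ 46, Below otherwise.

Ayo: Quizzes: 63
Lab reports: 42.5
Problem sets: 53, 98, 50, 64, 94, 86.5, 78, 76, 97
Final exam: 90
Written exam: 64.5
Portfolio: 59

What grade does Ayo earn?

Meets

Problem sets: drop 50 → average of remaining 8 = 646.5/8 = 80.8125
Weighted total:
  Quizzes 63 × 0.07 = 4.41
  Lab reports 42.5 × 0.21 = 8.925
  Problem sets 80.8125 × 0.16 = 12.93
  Final exam 90 × 0.13 = 11.7
  Written exam 64.5 × 0.32 = 20.64
  Portfolio 59 × 0.11 = 6.49
Sum = 65.095
65.095 is ≥ 64.5 and < 83 → Meets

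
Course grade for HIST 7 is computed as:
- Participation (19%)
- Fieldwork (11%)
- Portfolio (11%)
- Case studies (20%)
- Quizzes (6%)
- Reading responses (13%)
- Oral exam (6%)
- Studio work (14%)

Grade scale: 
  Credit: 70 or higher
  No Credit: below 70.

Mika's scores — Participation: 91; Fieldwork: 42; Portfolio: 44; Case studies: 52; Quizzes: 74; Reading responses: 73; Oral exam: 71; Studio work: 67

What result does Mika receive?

No Credit

Weighted total:
  Participation 91 × 0.19 = 17.29
  Fieldwork 42 × 0.11 = 4.62
  Portfolio 44 × 0.11 = 4.84
  Case studies 52 × 0.2 = 10.4
  Quizzes 74 × 0.06 = 4.44
  Reading responses 73 × 0.13 = 9.49
  Oral exam 71 × 0.06 = 4.26
  Studio work 67 × 0.14 = 9.38
Sum = 64.72
64.72 < 70 → No Credit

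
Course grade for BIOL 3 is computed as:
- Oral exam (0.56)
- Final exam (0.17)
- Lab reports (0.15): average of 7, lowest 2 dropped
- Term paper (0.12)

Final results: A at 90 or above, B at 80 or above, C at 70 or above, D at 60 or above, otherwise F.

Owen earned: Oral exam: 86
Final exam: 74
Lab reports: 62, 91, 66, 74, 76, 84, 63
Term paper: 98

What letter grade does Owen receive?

B

Lab reports: drop 62, 63 → average of remaining 5 = 391/5 = 78.2
Weighted total:
  Oral exam 86 × 0.56 = 48.16
  Final exam 74 × 0.17 = 12.58
  Lab reports 78.2 × 0.15 = 11.73
  Term paper 98 × 0.12 = 11.76
Sum = 84.23
84.23 is ≥ 80 and < 90 → B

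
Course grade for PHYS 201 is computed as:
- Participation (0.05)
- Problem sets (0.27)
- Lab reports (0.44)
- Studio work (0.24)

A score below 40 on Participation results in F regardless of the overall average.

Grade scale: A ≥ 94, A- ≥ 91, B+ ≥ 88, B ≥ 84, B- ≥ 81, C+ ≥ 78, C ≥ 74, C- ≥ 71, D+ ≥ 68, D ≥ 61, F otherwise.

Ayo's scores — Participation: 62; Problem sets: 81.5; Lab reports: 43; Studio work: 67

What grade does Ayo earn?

Participation score 62 ≥ 40: minimum met.
Weighted total:
  Participation 62 × 0.05 = 3.1
  Problem sets 81.5 × 0.27 = 22.005
  Lab reports 43 × 0.44 = 18.92
  Studio work 67 × 0.24 = 16.08
Sum = 60.105
60.105 < 61 → F

F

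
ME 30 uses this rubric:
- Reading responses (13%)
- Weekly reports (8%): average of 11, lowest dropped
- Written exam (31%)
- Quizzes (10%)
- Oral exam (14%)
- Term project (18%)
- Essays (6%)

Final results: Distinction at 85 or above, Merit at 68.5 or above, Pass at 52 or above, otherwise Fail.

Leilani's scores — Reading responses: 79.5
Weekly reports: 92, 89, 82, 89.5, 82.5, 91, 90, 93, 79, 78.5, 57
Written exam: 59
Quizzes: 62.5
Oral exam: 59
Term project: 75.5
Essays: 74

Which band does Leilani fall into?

Weekly reports: drop 57 → average of remaining 10 = 866.5/10 = 86.65
Weighted total:
  Reading responses 79.5 × 0.13 = 10.335
  Weekly reports 86.65 × 0.08 = 6.932
  Written exam 59 × 0.31 = 18.29
  Quizzes 62.5 × 0.1 = 6.25
  Oral exam 59 × 0.14 = 8.26
  Term project 75.5 × 0.18 = 13.59
  Essays 74 × 0.06 = 4.44
Sum = 68.097
68.097 is ≥ 52 and < 68.5 → Pass

Pass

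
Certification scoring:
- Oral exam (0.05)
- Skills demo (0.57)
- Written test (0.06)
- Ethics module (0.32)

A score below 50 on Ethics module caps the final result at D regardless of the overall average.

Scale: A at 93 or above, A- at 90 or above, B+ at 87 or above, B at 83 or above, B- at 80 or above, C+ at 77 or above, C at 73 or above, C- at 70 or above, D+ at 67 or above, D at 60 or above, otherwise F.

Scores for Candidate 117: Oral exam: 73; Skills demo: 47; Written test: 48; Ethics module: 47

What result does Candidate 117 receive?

F

Ethics module score 47 < 50: minimum not met.
Weighted total:
  Oral exam 73 × 0.05 = 3.65
  Skills demo 47 × 0.57 = 26.79
  Written test 48 × 0.06 = 2.88
  Ethics module 47 × 0.32 = 15.04
Sum = 48.36
48.36 would be F; cap at D applies → F.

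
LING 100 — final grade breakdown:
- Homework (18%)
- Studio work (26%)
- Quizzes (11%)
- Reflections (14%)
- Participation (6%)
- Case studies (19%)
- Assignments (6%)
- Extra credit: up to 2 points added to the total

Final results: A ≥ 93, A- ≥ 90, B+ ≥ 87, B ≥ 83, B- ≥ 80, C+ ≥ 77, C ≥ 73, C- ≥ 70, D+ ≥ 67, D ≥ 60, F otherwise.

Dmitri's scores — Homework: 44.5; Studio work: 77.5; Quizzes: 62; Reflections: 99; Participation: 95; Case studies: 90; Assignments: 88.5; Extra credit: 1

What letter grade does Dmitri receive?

Weighted total:
  Homework 44.5 × 0.18 = 8.01
  Studio work 77.5 × 0.26 = 20.15
  Quizzes 62 × 0.11 = 6.82
  Reflections 99 × 0.14 = 13.86
  Participation 95 × 0.06 = 5.7
  Case studies 90 × 0.19 = 17.1
  Assignments 88.5 × 0.06 = 5.31
Sum = 76.95
Extra credit: 76.95 + 1 = 77.95
77.95 is ≥ 77 and < 80 → C+

C+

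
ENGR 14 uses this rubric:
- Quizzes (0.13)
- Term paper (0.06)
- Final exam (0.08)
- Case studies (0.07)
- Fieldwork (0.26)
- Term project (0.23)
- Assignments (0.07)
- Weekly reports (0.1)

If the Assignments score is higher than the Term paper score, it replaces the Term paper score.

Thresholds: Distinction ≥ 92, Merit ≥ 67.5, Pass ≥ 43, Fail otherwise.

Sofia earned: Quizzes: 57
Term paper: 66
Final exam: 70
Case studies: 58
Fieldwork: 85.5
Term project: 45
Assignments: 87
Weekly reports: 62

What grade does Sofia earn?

Pass

Assignments (87) > Term paper (66), so Term paper counts as 87.
Weighted total:
  Quizzes 57 × 0.13 = 7.41
  Term paper 87 × 0.06 = 5.22
  Final exam 70 × 0.08 = 5.6
  Case studies 58 × 0.07 = 4.06
  Fieldwork 85.5 × 0.26 = 22.23
  Term project 45 × 0.23 = 10.35
  Assignments 87 × 0.07 = 6.09
  Weekly reports 62 × 0.1 = 6.2
Sum = 67.16
67.16 is ≥ 43 and < 67.5 → Pass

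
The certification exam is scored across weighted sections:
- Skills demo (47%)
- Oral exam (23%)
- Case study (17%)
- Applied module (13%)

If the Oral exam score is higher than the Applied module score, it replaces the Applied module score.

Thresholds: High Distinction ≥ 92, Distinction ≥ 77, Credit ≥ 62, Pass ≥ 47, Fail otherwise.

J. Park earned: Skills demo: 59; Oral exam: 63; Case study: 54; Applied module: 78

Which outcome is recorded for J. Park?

Oral exam (63) ≤ Applied module (78), so Applied module stays at 78.
Weighted total:
  Skills demo 59 × 0.47 = 27.73
  Oral exam 63 × 0.23 = 14.49
  Case study 54 × 0.17 = 9.18
  Applied module 78 × 0.13 = 10.14
Sum = 61.54
61.54 is ≥ 47 and < 62 → Pass

Pass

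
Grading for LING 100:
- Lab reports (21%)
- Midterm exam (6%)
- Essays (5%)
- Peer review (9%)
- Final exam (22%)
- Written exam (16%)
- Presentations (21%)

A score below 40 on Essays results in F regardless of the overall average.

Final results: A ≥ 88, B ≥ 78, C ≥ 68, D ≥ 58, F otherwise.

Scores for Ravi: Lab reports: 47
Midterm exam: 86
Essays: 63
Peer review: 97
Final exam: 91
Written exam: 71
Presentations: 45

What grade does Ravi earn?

D

Essays score 63 ≥ 40: minimum met.
Weighted total:
  Lab reports 47 × 0.21 = 9.87
  Midterm exam 86 × 0.06 = 5.16
  Essays 63 × 0.05 = 3.15
  Peer review 97 × 0.09 = 8.73
  Final exam 91 × 0.22 = 20.02
  Written exam 71 × 0.16 = 11.36
  Presentations 45 × 0.21 = 9.45
Sum = 67.74
67.74 is ≥ 58 and < 68 → D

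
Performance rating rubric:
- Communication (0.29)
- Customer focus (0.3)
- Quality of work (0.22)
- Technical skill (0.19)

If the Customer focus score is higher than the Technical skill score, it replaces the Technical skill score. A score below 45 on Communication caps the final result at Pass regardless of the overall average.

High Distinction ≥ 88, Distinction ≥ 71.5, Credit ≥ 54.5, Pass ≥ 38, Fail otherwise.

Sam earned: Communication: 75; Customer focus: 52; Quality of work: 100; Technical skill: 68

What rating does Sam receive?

Customer focus (52) ≤ Technical skill (68), so Technical skill stays at 68.
Communication score 75 ≥ 45: minimum met.
Weighted total:
  Communication 75 × 0.29 = 21.75
  Customer focus 52 × 0.3 = 15.6
  Quality of work 100 × 0.22 = 22
  Technical skill 68 × 0.19 = 12.92
Sum = 72.27
72.27 is ≥ 71.5 and < 88 → Distinction

Distinction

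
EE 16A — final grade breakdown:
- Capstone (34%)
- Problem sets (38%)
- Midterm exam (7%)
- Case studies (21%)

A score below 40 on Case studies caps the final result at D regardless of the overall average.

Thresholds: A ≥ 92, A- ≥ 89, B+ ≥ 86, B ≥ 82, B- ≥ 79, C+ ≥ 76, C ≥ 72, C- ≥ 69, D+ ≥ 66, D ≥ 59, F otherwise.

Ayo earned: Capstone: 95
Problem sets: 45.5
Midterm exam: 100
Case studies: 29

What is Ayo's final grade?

D

Case studies score 29 < 40: minimum not met.
Weighted total:
  Capstone 95 × 0.34 = 32.3
  Problem sets 45.5 × 0.38 = 17.29
  Midterm exam 100 × 0.07 = 7
  Case studies 29 × 0.21 = 6.09
Sum = 62.68
62.68 would be D; cap at D applies → D.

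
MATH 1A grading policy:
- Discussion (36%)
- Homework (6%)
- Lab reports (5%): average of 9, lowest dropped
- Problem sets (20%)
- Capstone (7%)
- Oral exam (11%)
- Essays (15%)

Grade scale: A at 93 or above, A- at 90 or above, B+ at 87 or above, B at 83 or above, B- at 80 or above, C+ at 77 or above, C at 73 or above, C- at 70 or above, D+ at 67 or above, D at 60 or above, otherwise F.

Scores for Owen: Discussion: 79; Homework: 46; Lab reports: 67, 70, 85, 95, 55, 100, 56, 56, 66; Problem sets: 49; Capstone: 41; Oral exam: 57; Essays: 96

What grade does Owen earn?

D+

Lab reports: drop 55 → average of remaining 8 = 595/8 = 74.375
Weighted total:
  Discussion 79 × 0.36 = 28.44
  Homework 46 × 0.06 = 2.76
  Lab reports 74.375 × 0.05 = 3.71875
  Problem sets 49 × 0.2 = 9.8
  Capstone 41 × 0.07 = 2.87
  Oral exam 57 × 0.11 = 6.27
  Essays 96 × 0.15 = 14.4
Sum = 68.25875
68.25875 is ≥ 67 and < 70 → D+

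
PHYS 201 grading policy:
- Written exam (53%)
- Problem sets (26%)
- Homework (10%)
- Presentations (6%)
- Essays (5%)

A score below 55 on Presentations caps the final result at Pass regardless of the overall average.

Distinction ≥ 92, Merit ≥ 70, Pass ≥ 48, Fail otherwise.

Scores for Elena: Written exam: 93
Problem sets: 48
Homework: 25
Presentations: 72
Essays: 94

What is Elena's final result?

Presentations score 72 ≥ 55: minimum met.
Weighted total:
  Written exam 93 × 0.53 = 49.29
  Problem sets 48 × 0.26 = 12.48
  Homework 25 × 0.1 = 2.5
  Presentations 72 × 0.06 = 4.32
  Essays 94 × 0.05 = 4.7
Sum = 73.29
73.29 is ≥ 70 and < 92 → Merit

Merit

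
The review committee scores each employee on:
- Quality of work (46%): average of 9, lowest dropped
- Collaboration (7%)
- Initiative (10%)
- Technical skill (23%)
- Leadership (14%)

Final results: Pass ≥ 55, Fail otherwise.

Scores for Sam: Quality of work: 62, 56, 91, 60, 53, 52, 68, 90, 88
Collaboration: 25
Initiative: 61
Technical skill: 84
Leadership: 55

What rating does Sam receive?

Quality of work: drop 52 → average of remaining 8 = 568/8 = 71
Weighted total:
  Quality of work 71 × 0.46 = 32.66
  Collaboration 25 × 0.07 = 1.75
  Initiative 61 × 0.1 = 6.1
  Technical skill 84 × 0.23 = 19.32
  Leadership 55 × 0.14 = 7.7
Sum = 67.53
67.53 ≥ 55 → Pass

Pass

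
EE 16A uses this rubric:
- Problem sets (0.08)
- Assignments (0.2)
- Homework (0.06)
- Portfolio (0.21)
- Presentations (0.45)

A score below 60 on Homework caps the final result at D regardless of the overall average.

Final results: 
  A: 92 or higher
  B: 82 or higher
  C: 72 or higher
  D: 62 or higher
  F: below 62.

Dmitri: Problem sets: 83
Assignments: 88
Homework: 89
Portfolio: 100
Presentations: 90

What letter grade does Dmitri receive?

Homework score 89 ≥ 60: minimum met.
Weighted total:
  Problem sets 83 × 0.08 = 6.64
  Assignments 88 × 0.2 = 17.6
  Homework 89 × 0.06 = 5.34
  Portfolio 100 × 0.21 = 21
  Presentations 90 × 0.45 = 40.5
Sum = 91.08
91.08 is ≥ 82 and < 92 → B

B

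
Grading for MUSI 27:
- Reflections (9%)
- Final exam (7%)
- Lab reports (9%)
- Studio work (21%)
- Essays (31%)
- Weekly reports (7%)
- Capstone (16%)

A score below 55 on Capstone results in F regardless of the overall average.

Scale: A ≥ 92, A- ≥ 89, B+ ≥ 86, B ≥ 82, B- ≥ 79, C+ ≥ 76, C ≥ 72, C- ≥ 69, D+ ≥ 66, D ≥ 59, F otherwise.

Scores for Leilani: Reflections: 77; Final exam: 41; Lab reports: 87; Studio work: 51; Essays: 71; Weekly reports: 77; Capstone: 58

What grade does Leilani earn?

D

Capstone score 58 ≥ 55: minimum met.
Weighted total:
  Reflections 77 × 0.09 = 6.93
  Final exam 41 × 0.07 = 2.87
  Lab reports 87 × 0.09 = 7.83
  Studio work 51 × 0.21 = 10.71
  Essays 71 × 0.31 = 22.01
  Weekly reports 77 × 0.07 = 5.39
  Capstone 58 × 0.16 = 9.28
Sum = 65.02
65.02 is ≥ 59 and < 66 → D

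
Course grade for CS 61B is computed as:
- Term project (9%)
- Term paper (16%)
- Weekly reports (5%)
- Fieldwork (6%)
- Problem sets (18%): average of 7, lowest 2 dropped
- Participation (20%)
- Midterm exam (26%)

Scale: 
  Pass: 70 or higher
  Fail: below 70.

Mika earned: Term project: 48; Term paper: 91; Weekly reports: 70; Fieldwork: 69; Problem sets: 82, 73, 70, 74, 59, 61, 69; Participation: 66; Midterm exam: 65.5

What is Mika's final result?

Fail

Problem sets: drop 59, 61 → average of remaining 5 = 368/5 = 73.6
Weighted total:
  Term project 48 × 0.09 = 4.32
  Term paper 91 × 0.16 = 14.56
  Weekly reports 70 × 0.05 = 3.5
  Fieldwork 69 × 0.06 = 4.14
  Problem sets 73.6 × 0.18 = 13.248
  Participation 66 × 0.2 = 13.2
  Midterm exam 65.5 × 0.26 = 17.03
Sum = 69.998
69.998 < 70 → Fail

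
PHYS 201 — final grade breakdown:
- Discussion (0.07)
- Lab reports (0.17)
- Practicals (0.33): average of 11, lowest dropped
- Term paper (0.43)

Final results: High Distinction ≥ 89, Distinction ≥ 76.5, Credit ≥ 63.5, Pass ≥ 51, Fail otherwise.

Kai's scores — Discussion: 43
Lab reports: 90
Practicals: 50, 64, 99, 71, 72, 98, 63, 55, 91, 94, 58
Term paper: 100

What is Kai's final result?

Distinction

Practicals: drop 50 → average of remaining 10 = 765/10 = 76.5
Weighted total:
  Discussion 43 × 0.07 = 3.01
  Lab reports 90 × 0.17 = 15.3
  Practicals 76.5 × 0.33 = 25.245
  Term paper 100 × 0.43 = 43
Sum = 86.555
86.555 is ≥ 76.5 and < 89 → Distinction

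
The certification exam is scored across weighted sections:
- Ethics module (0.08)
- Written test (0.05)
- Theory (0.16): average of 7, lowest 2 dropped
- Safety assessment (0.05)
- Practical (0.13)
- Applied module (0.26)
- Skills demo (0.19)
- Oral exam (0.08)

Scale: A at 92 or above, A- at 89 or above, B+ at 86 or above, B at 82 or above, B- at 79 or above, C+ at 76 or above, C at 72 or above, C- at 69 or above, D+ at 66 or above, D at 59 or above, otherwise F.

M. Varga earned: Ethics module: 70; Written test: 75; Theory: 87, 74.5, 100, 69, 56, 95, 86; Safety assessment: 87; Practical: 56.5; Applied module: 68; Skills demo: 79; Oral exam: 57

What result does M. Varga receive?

C

Theory: drop 56, 69 → average of remaining 5 = 442.5/5 = 88.5
Weighted total:
  Ethics module 70 × 0.08 = 5.6
  Written test 75 × 0.05 = 3.75
  Theory 88.5 × 0.16 = 14.16
  Safety assessment 87 × 0.05 = 4.35
  Practical 56.5 × 0.13 = 7.345
  Applied module 68 × 0.26 = 17.68
  Skills demo 79 × 0.19 = 15.01
  Oral exam 57 × 0.08 = 4.56
Sum = 72.455
72.455 is ≥ 72 and < 76 → C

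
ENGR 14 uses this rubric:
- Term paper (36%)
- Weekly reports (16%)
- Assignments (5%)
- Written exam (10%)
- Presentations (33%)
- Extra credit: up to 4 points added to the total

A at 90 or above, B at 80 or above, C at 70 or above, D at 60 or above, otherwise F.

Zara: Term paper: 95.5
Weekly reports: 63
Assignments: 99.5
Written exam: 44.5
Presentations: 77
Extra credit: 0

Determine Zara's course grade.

Weighted total:
  Term paper 95.5 × 0.36 = 34.38
  Weekly reports 63 × 0.16 = 10.08
  Assignments 99.5 × 0.05 = 4.975
  Written exam 44.5 × 0.1 = 4.45
  Presentations 77 × 0.33 = 25.41
Sum = 79.295
Extra credit: 79.295 + 0 = 79.295
79.295 is ≥ 70 and < 80 → C

C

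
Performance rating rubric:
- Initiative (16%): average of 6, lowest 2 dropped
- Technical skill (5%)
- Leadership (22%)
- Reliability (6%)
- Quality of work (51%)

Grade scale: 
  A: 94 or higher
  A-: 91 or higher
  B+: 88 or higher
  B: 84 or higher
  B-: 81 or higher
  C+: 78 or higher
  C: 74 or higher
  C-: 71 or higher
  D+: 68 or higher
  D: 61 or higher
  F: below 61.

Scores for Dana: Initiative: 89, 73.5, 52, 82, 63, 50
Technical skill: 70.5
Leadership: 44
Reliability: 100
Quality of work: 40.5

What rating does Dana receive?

F

Initiative: drop 50, 52 → average of remaining 4 = 307.5/4 = 76.875
Weighted total:
  Initiative 76.875 × 0.16 = 12.3
  Technical skill 70.5 × 0.05 = 3.525
  Leadership 44 × 0.22 = 9.68
  Reliability 100 × 0.06 = 6
  Quality of work 40.5 × 0.51 = 20.655
Sum = 52.16
52.16 < 61 → F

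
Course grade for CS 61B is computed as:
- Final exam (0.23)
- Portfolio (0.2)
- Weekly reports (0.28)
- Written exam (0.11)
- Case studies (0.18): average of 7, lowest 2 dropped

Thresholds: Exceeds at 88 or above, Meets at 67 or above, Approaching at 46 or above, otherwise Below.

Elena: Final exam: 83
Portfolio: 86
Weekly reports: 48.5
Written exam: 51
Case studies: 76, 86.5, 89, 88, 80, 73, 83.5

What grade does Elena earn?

Case studies: drop 73, 76 → average of remaining 5 = 427/5 = 85.4
Weighted total:
  Final exam 83 × 0.23 = 19.09
  Portfolio 86 × 0.2 = 17.2
  Weekly reports 48.5 × 0.28 = 13.58
  Written exam 51 × 0.11 = 5.61
  Case studies 85.4 × 0.18 = 15.372
Sum = 70.852
70.852 is ≥ 67 and < 88 → Meets

Meets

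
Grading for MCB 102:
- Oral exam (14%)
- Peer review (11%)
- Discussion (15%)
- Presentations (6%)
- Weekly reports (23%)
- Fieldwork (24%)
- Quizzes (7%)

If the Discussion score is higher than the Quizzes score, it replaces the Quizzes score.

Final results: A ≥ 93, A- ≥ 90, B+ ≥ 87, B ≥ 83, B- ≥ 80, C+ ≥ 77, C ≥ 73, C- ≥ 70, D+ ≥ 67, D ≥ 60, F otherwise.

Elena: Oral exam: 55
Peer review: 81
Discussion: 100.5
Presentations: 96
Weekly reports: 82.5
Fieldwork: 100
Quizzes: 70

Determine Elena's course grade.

Discussion (100.5) > Quizzes (70), so Quizzes counts as 100.5.
Weighted total:
  Oral exam 55 × 0.14 = 7.7
  Peer review 81 × 0.11 = 8.91
  Discussion 100.5 × 0.15 = 15.075
  Presentations 96 × 0.06 = 5.76
  Weekly reports 82.5 × 0.23 = 18.975
  Fieldwork 100 × 0.24 = 24
  Quizzes 100.5 × 0.07 = 7.035
Sum = 87.455
87.455 is ≥ 87 and < 90 → B+

B+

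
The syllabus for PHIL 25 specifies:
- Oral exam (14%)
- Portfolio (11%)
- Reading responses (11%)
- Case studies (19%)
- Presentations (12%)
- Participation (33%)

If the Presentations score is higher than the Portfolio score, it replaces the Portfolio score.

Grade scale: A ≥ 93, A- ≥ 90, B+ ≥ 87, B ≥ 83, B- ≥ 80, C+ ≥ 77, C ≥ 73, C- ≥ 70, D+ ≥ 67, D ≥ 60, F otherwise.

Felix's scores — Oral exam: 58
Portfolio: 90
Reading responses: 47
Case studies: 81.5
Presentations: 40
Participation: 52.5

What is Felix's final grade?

Presentations (40) ≤ Portfolio (90), so Portfolio stays at 90.
Weighted total:
  Oral exam 58 × 0.14 = 8.12
  Portfolio 90 × 0.11 = 9.9
  Reading responses 47 × 0.11 = 5.17
  Case studies 81.5 × 0.19 = 15.485
  Presentations 40 × 0.12 = 4.8
  Participation 52.5 × 0.33 = 17.325
Sum = 60.8
60.8 is ≥ 60 and < 67 → D

D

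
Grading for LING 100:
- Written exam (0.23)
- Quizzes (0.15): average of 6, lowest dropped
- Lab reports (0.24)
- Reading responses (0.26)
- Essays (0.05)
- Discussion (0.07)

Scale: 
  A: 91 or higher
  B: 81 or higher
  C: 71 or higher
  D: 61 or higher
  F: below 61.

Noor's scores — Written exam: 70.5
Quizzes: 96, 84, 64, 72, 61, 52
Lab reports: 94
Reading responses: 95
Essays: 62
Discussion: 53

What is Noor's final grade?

B

Quizzes: drop 52 → average of remaining 5 = 377/5 = 75.4
Weighted total:
  Written exam 70.5 × 0.23 = 16.215
  Quizzes 75.4 × 0.15 = 11.31
  Lab reports 94 × 0.24 = 22.56
  Reading responses 95 × 0.26 = 24.7
  Essays 62 × 0.05 = 3.1
  Discussion 53 × 0.07 = 3.71
Sum = 81.595
81.595 is ≥ 81 and < 91 → B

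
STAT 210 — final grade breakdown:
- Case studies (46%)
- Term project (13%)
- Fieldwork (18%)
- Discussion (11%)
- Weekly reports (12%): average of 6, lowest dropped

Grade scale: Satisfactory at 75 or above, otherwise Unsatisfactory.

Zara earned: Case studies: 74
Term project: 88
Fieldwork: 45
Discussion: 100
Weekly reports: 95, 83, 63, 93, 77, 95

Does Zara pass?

Satisfactory

Weekly reports: drop 63 → average of remaining 5 = 443/5 = 88.6
Weighted total:
  Case studies 74 × 0.46 = 34.04
  Term project 88 × 0.13 = 11.44
  Fieldwork 45 × 0.18 = 8.1
  Discussion 100 × 0.11 = 11
  Weekly reports 88.6 × 0.12 = 10.632
Sum = 75.212
75.212 ≥ 75 → Satisfactory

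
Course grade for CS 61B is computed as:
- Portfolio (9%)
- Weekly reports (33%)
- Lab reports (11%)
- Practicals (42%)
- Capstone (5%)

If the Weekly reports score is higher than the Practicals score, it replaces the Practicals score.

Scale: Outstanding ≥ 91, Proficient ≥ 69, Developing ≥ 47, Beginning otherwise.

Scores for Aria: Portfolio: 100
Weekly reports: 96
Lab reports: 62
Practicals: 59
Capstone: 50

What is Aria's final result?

Proficient

Weekly reports (96) > Practicals (59), so Practicals counts as 96.
Weighted total:
  Portfolio 100 × 0.09 = 9
  Weekly reports 96 × 0.33 = 31.68
  Lab reports 62 × 0.11 = 6.82
  Practicals 96 × 0.42 = 40.32
  Capstone 50 × 0.05 = 2.5
Sum = 90.32
90.32 is ≥ 69 and < 91 → Proficient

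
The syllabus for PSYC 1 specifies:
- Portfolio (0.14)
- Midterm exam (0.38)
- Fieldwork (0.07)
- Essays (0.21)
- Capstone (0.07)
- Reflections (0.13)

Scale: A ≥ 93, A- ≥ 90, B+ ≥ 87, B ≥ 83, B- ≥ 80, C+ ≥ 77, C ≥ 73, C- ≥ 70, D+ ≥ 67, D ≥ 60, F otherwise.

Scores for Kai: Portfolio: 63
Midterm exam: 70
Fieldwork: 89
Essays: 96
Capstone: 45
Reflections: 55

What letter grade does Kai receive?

C-

Weighted total:
  Portfolio 63 × 0.14 = 8.82
  Midterm exam 70 × 0.38 = 26.6
  Fieldwork 89 × 0.07 = 6.23
  Essays 96 × 0.21 = 20.16
  Capstone 45 × 0.07 = 3.15
  Reflections 55 × 0.13 = 7.15
Sum = 72.11
72.11 is ≥ 70 and < 73 → C-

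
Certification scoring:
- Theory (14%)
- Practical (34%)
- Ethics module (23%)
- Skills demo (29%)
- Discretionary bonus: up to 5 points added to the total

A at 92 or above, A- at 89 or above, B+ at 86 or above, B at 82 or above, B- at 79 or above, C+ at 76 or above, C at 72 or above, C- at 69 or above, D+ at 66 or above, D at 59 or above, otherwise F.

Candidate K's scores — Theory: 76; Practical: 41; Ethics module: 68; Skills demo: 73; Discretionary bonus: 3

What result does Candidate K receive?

D

Weighted total:
  Theory 76 × 0.14 = 10.64
  Practical 41 × 0.34 = 13.94
  Ethics module 68 × 0.23 = 15.64
  Skills demo 73 × 0.29 = 21.17
Sum = 61.39
Discretionary bonus: 61.39 + 3 = 64.39
64.39 is ≥ 59 and < 66 → D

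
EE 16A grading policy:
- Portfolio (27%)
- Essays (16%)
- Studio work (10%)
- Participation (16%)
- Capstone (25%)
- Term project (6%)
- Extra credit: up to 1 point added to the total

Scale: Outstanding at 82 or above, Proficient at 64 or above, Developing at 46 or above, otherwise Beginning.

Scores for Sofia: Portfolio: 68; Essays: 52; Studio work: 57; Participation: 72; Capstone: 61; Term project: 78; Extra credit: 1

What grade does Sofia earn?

Weighted total:
  Portfolio 68 × 0.27 = 18.36
  Essays 52 × 0.16 = 8.32
  Studio work 57 × 0.1 = 5.7
  Participation 72 × 0.16 = 11.52
  Capstone 61 × 0.25 = 15.25
  Term project 78 × 0.06 = 4.68
Sum = 63.83
Extra credit: 63.83 + 1 = 64.83
64.83 is ≥ 64 and < 82 → Proficient

Proficient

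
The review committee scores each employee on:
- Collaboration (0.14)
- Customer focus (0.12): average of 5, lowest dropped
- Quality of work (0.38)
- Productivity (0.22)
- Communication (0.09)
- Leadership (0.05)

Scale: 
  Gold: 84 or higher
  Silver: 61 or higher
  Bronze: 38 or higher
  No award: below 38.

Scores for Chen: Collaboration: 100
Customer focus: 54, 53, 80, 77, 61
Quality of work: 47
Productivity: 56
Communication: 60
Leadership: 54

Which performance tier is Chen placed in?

Bronze

Customer focus: drop 53 → average of remaining 4 = 272/4 = 68
Weighted total:
  Collaboration 100 × 0.14 = 14
  Customer focus 68 × 0.12 = 8.16
  Quality of work 47 × 0.38 = 17.86
  Productivity 56 × 0.22 = 12.32
  Communication 60 × 0.09 = 5.4
  Leadership 54 × 0.05 = 2.7
Sum = 60.44
60.44 is ≥ 38 and < 61 → Bronze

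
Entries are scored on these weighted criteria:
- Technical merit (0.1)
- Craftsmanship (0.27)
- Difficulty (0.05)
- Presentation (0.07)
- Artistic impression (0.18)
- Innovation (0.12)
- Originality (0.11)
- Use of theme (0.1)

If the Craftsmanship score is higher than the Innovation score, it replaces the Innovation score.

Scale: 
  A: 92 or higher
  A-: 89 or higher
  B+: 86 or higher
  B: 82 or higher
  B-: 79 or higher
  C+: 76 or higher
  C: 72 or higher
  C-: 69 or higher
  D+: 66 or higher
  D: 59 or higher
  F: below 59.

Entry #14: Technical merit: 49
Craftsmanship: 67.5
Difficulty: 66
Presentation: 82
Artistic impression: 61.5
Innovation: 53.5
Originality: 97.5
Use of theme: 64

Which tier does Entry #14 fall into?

D+

Craftsmanship (67.5) > Innovation (53.5), so Innovation counts as 67.5.
Weighted total:
  Technical merit 49 × 0.1 = 4.9
  Craftsmanship 67.5 × 0.27 = 18.225
  Difficulty 66 × 0.05 = 3.3
  Presentation 82 × 0.07 = 5.74
  Artistic impression 61.5 × 0.18 = 11.07
  Innovation 67.5 × 0.12 = 8.1
  Originality 97.5 × 0.11 = 10.725
  Use of theme 64 × 0.1 = 6.4
Sum = 68.46
68.46 is ≥ 66 and < 69 → D+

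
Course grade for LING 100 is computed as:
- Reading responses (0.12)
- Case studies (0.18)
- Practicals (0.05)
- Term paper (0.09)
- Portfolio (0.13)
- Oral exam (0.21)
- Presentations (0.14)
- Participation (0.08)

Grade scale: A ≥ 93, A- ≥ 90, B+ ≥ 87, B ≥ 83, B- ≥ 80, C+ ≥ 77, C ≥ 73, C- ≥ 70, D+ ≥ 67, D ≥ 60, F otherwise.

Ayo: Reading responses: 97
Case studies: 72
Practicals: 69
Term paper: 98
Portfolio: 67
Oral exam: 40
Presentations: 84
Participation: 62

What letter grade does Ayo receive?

C-

Weighted total:
  Reading responses 97 × 0.12 = 11.64
  Case studies 72 × 0.18 = 12.96
  Practicals 69 × 0.05 = 3.45
  Term paper 98 × 0.09 = 8.82
  Portfolio 67 × 0.13 = 8.71
  Oral exam 40 × 0.21 = 8.4
  Presentations 84 × 0.14 = 11.76
  Participation 62 × 0.08 = 4.96
Sum = 70.7
70.7 is ≥ 70 and < 73 → C-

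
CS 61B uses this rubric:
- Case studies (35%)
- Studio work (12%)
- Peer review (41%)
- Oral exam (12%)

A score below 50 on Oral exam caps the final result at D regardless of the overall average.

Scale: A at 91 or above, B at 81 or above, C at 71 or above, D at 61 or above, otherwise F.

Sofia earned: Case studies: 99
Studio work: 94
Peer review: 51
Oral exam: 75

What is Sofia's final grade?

Oral exam score 75 ≥ 50: minimum met.
Weighted total:
  Case studies 99 × 0.35 = 34.65
  Studio work 94 × 0.12 = 11.28
  Peer review 51 × 0.41 = 20.91
  Oral exam 75 × 0.12 = 9
Sum = 75.84
75.84 is ≥ 71 and < 81 → C

C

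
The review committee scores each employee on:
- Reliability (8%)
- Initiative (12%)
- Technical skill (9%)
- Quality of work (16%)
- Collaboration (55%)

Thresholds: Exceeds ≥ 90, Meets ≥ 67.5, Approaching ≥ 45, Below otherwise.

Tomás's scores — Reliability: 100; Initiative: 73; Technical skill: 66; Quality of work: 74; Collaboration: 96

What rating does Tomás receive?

Weighted total:
  Reliability 100 × 0.08 = 8
  Initiative 73 × 0.12 = 8.76
  Technical skill 66 × 0.09 = 5.94
  Quality of work 74 × 0.16 = 11.84
  Collaboration 96 × 0.55 = 52.8
Sum = 87.34
87.34 is ≥ 67.5 and < 90 → Meets

Meets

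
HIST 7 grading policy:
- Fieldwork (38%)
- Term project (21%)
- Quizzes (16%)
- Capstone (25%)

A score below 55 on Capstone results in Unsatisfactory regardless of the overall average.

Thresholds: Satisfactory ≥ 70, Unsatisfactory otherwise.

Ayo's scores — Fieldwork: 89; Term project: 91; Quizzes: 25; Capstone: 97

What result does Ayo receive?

Satisfactory

Capstone score 97 ≥ 55: minimum met.
Weighted total:
  Fieldwork 89 × 0.38 = 33.82
  Term project 91 × 0.21 = 19.11
  Quizzes 25 × 0.16 = 4
  Capstone 97 × 0.25 = 24.25
Sum = 81.18
81.18 ≥ 70 → Satisfactory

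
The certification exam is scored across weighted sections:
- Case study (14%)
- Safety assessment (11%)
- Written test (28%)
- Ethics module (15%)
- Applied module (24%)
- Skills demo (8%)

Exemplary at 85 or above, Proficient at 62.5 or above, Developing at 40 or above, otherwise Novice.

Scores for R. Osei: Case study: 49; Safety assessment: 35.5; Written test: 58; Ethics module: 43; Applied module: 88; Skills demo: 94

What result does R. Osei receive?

Developing

Weighted total:
  Case study 49 × 0.14 = 6.86
  Safety assessment 35.5 × 0.11 = 3.905
  Written test 58 × 0.28 = 16.24
  Ethics module 43 × 0.15 = 6.45
  Applied module 88 × 0.24 = 21.12
  Skills demo 94 × 0.08 = 7.52
Sum = 62.095
62.095 is ≥ 40 and < 62.5 → Developing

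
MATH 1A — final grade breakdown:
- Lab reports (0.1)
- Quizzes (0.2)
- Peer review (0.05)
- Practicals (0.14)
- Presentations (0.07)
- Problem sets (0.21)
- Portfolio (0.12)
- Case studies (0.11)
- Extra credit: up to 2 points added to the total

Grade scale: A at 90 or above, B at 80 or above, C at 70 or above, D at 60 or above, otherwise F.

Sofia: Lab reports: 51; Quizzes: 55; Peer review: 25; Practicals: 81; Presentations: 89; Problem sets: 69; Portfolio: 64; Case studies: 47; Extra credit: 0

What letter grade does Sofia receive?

D

Weighted total:
  Lab reports 51 × 0.1 = 5.1
  Quizzes 55 × 0.2 = 11
  Peer review 25 × 0.05 = 1.25
  Practicals 81 × 0.14 = 11.34
  Presentations 89 × 0.07 = 6.23
  Problem sets 69 × 0.21 = 14.49
  Portfolio 64 × 0.12 = 7.68
  Case studies 47 × 0.11 = 5.17
Sum = 62.26
Extra credit: 62.26 + 0 = 62.26
62.26 is ≥ 60 and < 70 → D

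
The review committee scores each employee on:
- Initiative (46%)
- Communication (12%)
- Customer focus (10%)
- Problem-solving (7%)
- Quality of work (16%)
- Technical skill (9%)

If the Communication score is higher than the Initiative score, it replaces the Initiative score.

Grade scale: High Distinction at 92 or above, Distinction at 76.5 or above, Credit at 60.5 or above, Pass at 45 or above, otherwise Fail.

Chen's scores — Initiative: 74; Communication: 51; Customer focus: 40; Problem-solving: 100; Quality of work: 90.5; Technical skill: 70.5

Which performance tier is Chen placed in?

Communication (51) ≤ Initiative (74), so Initiative stays at 74.
Weighted total:
  Initiative 74 × 0.46 = 34.04
  Communication 51 × 0.12 = 6.12
  Customer focus 40 × 0.1 = 4
  Problem-solving 100 × 0.07 = 7
  Quality of work 90.5 × 0.16 = 14.48
  Technical skill 70.5 × 0.09 = 6.345
Sum = 71.985
71.985 is ≥ 60.5 and < 76.5 → Credit

Credit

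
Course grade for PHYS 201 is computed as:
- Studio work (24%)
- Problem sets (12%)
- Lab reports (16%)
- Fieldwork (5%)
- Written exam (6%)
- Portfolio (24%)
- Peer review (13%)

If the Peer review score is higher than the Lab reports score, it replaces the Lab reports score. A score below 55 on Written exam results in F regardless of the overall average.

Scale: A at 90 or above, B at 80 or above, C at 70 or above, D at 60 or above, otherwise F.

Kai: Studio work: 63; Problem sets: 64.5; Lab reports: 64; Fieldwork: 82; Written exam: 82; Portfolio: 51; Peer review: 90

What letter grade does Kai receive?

C

Peer review (90) > Lab reports (64), so Lab reports counts as 90.
Written exam score 82 ≥ 55: minimum met.
Weighted total:
  Studio work 63 × 0.24 = 15.12
  Problem sets 64.5 × 0.12 = 7.74
  Lab reports 90 × 0.16 = 14.4
  Fieldwork 82 × 0.05 = 4.1
  Written exam 82 × 0.06 = 4.92
  Portfolio 51 × 0.24 = 12.24
  Peer review 90 × 0.13 = 11.7
Sum = 70.22
70.22 is ≥ 70 and < 80 → C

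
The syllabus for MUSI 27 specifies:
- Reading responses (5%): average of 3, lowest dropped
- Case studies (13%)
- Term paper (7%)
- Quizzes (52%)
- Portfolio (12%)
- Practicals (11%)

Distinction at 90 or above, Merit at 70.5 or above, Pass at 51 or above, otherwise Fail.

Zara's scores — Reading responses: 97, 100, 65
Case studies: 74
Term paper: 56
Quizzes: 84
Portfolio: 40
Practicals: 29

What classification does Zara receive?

Reading responses: drop 65 → average of remaining 2 = 197/2 = 98.5
Weighted total:
  Reading responses 98.5 × 0.05 = 4.925
  Case studies 74 × 0.13 = 9.62
  Term paper 56 × 0.07 = 3.92
  Quizzes 84 × 0.52 = 43.68
  Portfolio 40 × 0.12 = 4.8
  Practicals 29 × 0.11 = 3.19
Sum = 70.135
70.135 is ≥ 51 and < 70.5 → Pass

Pass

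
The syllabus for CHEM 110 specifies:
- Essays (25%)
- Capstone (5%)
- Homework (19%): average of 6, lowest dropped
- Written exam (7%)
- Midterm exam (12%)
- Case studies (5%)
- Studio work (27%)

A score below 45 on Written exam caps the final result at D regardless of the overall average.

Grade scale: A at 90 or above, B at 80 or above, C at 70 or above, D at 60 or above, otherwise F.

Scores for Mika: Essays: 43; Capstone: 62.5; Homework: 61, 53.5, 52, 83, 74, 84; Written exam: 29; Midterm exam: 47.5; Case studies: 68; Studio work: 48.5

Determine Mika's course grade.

Homework: drop 52 → average of remaining 5 = 355.5/5 = 71.1
Written exam score 29 < 45: minimum not met.
Weighted total:
  Essays 43 × 0.25 = 10.75
  Capstone 62.5 × 0.05 = 3.125
  Homework 71.1 × 0.19 = 13.509
  Written exam 29 × 0.07 = 2.03
  Midterm exam 47.5 × 0.12 = 5.7
  Case studies 68 × 0.05 = 3.4
  Studio work 48.5 × 0.27 = 13.095
Sum = 51.609
51.609 would be F; cap at D applies → F.

F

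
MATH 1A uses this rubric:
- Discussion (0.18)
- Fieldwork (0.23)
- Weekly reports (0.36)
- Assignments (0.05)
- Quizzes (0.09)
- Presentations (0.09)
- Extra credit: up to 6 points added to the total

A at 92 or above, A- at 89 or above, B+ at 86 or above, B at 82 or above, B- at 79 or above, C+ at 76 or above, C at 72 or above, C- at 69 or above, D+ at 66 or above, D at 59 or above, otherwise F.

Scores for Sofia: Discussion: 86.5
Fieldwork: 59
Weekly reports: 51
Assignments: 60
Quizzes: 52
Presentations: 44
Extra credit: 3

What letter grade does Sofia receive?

Weighted total:
  Discussion 86.5 × 0.18 = 15.57
  Fieldwork 59 × 0.23 = 13.57
  Weekly reports 51 × 0.36 = 18.36
  Assignments 60 × 0.05 = 3
  Quizzes 52 × 0.09 = 4.68
  Presentations 44 × 0.09 = 3.96
Sum = 59.14
Extra credit: 59.14 + 3 = 62.14
62.14 is ≥ 59 and < 66 → D

D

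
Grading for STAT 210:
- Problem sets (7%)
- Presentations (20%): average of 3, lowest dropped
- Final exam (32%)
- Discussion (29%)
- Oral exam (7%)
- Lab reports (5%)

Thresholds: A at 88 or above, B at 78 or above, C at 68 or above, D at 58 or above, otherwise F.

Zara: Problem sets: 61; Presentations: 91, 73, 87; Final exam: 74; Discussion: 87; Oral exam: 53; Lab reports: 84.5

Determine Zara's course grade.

Presentations: drop 73 → average of remaining 2 = 178/2 = 89
Weighted total:
  Problem sets 61 × 0.07 = 4.27
  Presentations 89 × 0.2 = 17.8
  Final exam 74 × 0.32 = 23.68
  Discussion 87 × 0.29 = 25.23
  Oral exam 53 × 0.07 = 3.71
  Lab reports 84.5 × 0.05 = 4.225
Sum = 78.915
78.915 is ≥ 78 and < 88 → B

B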